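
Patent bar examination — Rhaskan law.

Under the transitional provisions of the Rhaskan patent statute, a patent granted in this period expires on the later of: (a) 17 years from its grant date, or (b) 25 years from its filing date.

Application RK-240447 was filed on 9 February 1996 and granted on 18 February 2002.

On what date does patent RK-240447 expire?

February 9, 2021

(a) grant + 17 years → 18 February 2019.
(b) filing + 25 years → 9 February 2021.
Later of the two: 9 February 2021.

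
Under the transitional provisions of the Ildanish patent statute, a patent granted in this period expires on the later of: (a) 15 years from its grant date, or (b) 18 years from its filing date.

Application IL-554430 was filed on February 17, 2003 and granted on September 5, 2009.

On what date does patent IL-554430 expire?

(a) grant + 15 years → 5 September 2024.
(b) filing + 18 years → 17 February 2021.
Later of the two: 5 September 2024.

September 5, 2024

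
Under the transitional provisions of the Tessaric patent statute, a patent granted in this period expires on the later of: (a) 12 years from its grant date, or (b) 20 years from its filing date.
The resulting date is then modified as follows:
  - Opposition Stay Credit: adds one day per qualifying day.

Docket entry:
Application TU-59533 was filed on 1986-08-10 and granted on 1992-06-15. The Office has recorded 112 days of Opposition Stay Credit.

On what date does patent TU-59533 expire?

November 30, 2006

(a) grant + 12 years → 15 June 2004.
(b) filing + 20 years → 10 August 2006.
Later of the two: 10 August 2006.
Opposition Stay Credit: +112 days → 30 November 2006.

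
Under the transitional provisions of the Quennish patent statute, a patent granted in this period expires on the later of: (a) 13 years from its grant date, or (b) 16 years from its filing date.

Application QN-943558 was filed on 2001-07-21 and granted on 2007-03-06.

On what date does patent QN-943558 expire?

2020-03-06

(a) grant + 13 years → 6 March 2020.
(b) filing + 16 years → 21 July 2017.
Later of the two: 6 March 2020.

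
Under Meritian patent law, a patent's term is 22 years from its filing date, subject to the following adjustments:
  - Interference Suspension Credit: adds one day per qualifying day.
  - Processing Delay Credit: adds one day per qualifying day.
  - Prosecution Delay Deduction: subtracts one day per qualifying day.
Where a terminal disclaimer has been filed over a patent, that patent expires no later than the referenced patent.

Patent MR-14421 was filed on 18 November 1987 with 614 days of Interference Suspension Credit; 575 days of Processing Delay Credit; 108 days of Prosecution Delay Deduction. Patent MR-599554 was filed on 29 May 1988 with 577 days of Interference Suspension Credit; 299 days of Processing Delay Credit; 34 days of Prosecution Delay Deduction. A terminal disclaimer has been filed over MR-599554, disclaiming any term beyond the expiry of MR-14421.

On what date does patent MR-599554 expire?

2012-09-17

Natural term of MR-599554:
  Base: filing + 22 years → 29 May 2010.
  Interference Suspension Credit: +577 days → 27 December 2011.
  Processing Delay Credit: +299 days → 21 October 2012.
  Prosecution Delay Deduction: −34 days → 17 September 2012.
Expiry of referenced patent MR-14421:
  Base: filing + 22 years → 18 November 2009.
  Interference Suspension Credit: +614 days → 25 July 2011.
  Processing Delay Credit: +575 days → 19 February 2013.
  Prosecution Delay Deduction: −108 days → 3 November 2012.
Terminal disclaimer: MR-599554 expires on the earlier of 17 September 2012 and 3 November 2012.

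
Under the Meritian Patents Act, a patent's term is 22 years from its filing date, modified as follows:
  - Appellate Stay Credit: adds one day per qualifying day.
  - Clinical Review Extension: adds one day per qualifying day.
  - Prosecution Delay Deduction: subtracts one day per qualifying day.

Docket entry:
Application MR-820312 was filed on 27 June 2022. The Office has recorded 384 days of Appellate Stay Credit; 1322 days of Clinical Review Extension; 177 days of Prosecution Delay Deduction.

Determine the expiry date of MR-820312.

Base term: filing date + 22 years → 27 June 2044.
Appellate Stay Credit: +384 days → 16 July 2045.
Clinical Review Extension: +1322 days → 27 February 2049.
Prosecution Delay Deduction: −177 days → 3 September 2048.

September 3, 2048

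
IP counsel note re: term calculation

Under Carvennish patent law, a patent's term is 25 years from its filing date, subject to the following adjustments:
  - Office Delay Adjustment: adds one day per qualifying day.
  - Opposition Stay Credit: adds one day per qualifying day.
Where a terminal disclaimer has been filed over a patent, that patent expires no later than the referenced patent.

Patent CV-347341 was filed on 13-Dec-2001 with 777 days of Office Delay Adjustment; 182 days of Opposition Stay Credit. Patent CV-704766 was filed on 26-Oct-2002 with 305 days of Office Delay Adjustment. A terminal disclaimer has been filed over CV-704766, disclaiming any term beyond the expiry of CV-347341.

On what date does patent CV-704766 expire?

2028-08-26

Natural term of CV-704766:
  Base: filing + 25 years → 26 October 2027.
  Office Delay Adjustment: +305 days → 26 August 2028.
Expiry of referenced patent CV-347341:
  Base: filing + 25 years → 13 December 2026.
  Office Delay Adjustment: +777 days → 28 January 2029.
  Opposition Stay Credit: +182 days → 29 July 2029.
Terminal disclaimer: CV-704766 expires on the earlier of 26 August 2028 and 29 July 2029.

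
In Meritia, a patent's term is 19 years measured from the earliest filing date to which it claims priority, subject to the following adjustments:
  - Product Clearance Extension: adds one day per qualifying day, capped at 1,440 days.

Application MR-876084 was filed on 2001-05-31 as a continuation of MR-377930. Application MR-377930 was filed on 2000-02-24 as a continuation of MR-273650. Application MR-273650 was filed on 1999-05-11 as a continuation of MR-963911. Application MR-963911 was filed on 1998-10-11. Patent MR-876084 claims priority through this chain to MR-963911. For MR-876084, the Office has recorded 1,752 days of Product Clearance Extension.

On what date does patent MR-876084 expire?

September 20, 2021

Earliest priority filing: 11 October 1998.
Base term: 11 October 1998 + 19 years → 11 October 2017.
Product Clearance Extension: 1752 days claimed exceeds the 1440-day cap, so +1440 days → 20 September 2021.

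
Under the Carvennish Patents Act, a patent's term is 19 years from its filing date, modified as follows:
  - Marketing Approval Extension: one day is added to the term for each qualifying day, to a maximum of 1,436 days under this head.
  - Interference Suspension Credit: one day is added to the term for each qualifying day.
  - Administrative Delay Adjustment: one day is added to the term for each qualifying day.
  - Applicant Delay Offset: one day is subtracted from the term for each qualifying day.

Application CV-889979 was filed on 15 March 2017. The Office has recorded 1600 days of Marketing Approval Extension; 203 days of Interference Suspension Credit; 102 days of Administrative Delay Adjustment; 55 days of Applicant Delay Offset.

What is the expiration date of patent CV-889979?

2040-10-26

Base term: filing date + 19 years → 15 March 2036.
Marketing Approval Extension: 1600 days claimed exceeds the 1436-day cap, so +1436 days → 19 February 2040.
Interference Suspension Credit: +203 days → 9 September 2040.
Administrative Delay Adjustment: +102 days → 20 December 2040.
Applicant Delay Offset: −55 days → 26 October 2040.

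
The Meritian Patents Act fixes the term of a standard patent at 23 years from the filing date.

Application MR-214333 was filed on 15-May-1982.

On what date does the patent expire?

Filing date + 23 years → 15 May 2005.

2005-05-15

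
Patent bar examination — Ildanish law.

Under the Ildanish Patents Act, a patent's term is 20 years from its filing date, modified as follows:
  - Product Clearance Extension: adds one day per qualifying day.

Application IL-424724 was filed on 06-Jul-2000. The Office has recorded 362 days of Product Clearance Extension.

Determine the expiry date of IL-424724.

Base term: filing date + 20 years → 6 July 2020.
Product Clearance Extension: +362 days → 3 July 2021.

2021-07-03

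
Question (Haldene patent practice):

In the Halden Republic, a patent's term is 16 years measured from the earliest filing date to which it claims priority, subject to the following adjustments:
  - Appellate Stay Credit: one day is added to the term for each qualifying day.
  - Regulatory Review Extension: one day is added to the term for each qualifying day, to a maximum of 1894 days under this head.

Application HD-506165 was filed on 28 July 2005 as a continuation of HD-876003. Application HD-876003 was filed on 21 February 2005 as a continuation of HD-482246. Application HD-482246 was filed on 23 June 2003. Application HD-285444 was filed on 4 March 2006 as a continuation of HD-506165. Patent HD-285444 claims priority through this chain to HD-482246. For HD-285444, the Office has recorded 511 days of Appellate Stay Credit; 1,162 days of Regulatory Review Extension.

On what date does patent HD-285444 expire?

Earliest priority filing: 23 June 2003.
Base term: 23 June 2003 + 16 years → 23 June 2019.
Appellate Stay Credit: +511 days → 15 November 2020.
Regulatory Review Extension: 1162 days (within the 1894-day cap) → +1162 days → 21 January 2024.

January 21, 2024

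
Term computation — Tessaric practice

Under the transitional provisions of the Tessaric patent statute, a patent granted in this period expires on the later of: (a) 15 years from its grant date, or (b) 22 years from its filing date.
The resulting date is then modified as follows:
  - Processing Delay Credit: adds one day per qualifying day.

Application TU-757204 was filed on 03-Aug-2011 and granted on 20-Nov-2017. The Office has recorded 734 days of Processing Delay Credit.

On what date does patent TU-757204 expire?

(a) grant + 15 years → 20 November 2032.
(b) filing + 22 years → 3 August 2033.
Later of the two: 3 August 2033.
Processing Delay Credit: +734 days → 7 August 2035.

2035-08-07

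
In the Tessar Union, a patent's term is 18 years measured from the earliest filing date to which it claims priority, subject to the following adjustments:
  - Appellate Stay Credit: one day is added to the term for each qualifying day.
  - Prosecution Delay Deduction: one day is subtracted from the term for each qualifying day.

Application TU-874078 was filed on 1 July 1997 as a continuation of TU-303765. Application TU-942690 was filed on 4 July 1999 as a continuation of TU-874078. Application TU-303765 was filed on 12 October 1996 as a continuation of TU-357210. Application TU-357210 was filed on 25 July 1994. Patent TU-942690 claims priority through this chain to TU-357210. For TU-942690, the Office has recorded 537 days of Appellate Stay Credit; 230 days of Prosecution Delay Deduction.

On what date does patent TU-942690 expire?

2013-05-28

Earliest priority filing: 25 July 1994.
Base term: 25 July 1994 + 18 years → 25 July 2012.
Appellate Stay Credit: +537 days → 13 January 2014.
Prosecution Delay Deduction: −230 days → 28 May 2013.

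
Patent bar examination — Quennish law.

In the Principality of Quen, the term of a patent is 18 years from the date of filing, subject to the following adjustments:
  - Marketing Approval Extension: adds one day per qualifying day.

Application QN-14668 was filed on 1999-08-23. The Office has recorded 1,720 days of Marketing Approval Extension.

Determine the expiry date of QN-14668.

2022-05-09

Base term: filing date + 18 years → 23 August 2017.
Marketing Approval Extension: +1720 days → 9 May 2022.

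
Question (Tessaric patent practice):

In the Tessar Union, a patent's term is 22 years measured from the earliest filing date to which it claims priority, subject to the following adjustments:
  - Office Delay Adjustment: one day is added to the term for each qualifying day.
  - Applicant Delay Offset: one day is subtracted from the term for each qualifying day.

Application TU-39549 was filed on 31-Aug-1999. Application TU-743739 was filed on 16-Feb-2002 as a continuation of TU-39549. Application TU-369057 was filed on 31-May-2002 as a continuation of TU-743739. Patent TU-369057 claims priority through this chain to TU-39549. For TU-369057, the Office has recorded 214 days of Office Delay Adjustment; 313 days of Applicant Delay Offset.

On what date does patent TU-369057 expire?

Earliest priority filing: 31 August 1999.
Base term: 31 August 1999 + 22 years → 31 August 2021.
Office Delay Adjustment: +214 days → 2 April 2022.
Applicant Delay Offset: −313 days → 24 May 2021.

2021-05-24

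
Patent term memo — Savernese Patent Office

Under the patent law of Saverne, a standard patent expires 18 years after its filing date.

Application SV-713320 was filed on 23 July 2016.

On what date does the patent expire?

2034-07-23

Filing date + 18 years → 23 July 2034.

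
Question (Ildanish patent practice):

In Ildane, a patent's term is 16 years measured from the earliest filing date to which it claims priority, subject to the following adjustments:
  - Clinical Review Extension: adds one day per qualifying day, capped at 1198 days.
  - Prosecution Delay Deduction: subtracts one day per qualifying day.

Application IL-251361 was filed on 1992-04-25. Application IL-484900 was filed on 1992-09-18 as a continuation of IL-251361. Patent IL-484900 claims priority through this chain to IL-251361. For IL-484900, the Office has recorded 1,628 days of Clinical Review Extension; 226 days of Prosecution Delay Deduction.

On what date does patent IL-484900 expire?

Earliest priority filing: 25 April 1992.
Base term: 25 April 1992 + 16 years → 25 April 2008.
Clinical Review Extension: 1628 days claimed exceeds the 1198-day cap, so +1198 days → 6 August 2011.
Prosecution Delay Deduction: −226 days → 23 December 2010.

December 23, 2010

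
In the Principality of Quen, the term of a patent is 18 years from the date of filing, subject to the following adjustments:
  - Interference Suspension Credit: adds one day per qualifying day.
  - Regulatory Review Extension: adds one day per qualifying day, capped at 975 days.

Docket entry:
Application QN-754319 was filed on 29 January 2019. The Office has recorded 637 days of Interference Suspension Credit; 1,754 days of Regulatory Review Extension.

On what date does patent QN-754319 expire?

2041-06-29

Base term: filing date + 18 years → 29 January 2037.
Interference Suspension Credit: +637 days → 28 October 2038.
Regulatory Review Extension: 1754 days claimed exceeds the 975-day cap, so +975 days → 29 June 2041.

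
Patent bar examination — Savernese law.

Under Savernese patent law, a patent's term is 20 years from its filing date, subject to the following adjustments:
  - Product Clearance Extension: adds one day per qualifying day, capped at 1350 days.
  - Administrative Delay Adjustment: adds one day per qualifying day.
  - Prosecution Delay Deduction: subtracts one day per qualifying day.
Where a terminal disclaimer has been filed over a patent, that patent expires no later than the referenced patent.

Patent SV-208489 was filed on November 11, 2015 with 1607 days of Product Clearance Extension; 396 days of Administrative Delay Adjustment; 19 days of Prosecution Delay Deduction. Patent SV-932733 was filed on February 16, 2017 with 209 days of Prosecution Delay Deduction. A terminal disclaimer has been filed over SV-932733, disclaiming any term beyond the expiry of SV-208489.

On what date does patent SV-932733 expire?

2036-07-22

Natural term of SV-932733:
  Base: filing + 20 years → 16 February 2037.
  Prosecution Delay Deduction: −209 days → 22 July 2036.
Expiry of referenced patent SV-208489:
  Base: filing + 20 years → 11 November 2035.
  Product Clearance Extension: 1607 days claimed exceeds the 1350-day cap, so +1350 days → 23 July 2039.
  Administrative Delay Adjustment: +396 days → 22 August 2040.
  Prosecution Delay Deduction: −19 days → 3 August 2040.
Terminal disclaimer: SV-932733 expires on the earlier of 22 July 2036 and 3 August 2040.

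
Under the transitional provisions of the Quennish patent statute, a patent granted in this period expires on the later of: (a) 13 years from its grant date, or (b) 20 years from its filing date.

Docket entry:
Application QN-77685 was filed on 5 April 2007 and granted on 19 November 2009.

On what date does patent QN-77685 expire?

(a) grant + 13 years → 19 November 2022.
(b) filing + 20 years → 5 April 2027.
Later of the two: 5 April 2027.

April 5, 2027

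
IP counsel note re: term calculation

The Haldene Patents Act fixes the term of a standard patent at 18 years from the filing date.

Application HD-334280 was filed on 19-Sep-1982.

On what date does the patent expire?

Filing date + 18 years → 19 September 2000.

September 19, 2000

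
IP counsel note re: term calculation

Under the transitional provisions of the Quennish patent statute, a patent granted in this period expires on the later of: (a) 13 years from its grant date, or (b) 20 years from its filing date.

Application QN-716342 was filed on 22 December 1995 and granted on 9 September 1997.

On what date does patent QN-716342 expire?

2015-12-22

(a) grant + 13 years → 9 September 2010.
(b) filing + 20 years → 22 December 2015.
Later of the two: 22 December 2015.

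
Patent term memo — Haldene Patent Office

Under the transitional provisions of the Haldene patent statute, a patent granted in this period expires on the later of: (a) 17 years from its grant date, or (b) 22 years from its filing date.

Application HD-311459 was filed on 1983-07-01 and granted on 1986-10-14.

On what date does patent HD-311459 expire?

July 1, 2005

(a) grant + 17 years → 14 October 2003.
(b) filing + 22 years → 1 July 2005.
Later of the two: 1 July 2005.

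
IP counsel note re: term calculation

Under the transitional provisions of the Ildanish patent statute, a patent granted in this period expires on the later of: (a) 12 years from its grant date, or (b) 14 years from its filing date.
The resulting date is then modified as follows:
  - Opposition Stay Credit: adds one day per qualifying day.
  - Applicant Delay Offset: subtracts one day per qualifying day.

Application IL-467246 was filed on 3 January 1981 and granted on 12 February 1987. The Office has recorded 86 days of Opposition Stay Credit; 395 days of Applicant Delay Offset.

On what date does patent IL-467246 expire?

(a) grant + 12 years → 12 February 1999.
(b) filing + 14 years → 3 January 1995.
Later of the two: 12 February 1999.
Opposition Stay Credit: +86 days → 9 May 1999.
Applicant Delay Offset: −395 days → 9 April 1998.

April 9, 1998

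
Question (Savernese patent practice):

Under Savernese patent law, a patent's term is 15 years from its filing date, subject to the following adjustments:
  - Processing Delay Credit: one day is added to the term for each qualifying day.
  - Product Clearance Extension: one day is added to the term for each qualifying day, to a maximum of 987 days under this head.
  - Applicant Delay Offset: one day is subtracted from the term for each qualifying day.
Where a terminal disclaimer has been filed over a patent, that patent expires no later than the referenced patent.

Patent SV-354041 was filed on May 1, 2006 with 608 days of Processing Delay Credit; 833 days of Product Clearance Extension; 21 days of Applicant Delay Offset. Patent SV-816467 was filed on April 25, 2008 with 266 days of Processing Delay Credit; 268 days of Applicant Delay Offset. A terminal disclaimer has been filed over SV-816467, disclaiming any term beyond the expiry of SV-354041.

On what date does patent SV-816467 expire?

Natural term of SV-816467:
  Base: filing + 15 years → 25 April 2023.
  Processing Delay Credit: +266 days → 16 January 2024.
  Applicant Delay Offset: −268 days → 23 April 2023.
Expiry of referenced patent SV-354041:
  Base: filing + 15 years → 1 May 2021.
  Processing Delay Credit: +608 days → 30 December 2022.
  Product Clearance Extension: 833 days (within the 987-day cap) → +833 days → 11 April 2025.
  Applicant Delay Offset: −21 days → 21 March 2025.
Terminal disclaimer: SV-816467 expires on the earlier of 23 April 2023 and 21 March 2025.

April 23, 2023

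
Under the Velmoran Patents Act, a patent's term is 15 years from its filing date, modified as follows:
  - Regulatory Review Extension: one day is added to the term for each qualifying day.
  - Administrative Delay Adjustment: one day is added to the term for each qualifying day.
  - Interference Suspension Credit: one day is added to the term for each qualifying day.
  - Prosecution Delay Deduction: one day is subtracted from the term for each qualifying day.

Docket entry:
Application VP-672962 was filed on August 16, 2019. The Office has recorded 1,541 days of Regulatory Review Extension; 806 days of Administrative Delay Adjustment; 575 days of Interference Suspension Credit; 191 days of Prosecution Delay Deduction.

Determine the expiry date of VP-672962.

2042-02-06

Base term: filing date + 15 years → 16 August 2034.
Regulatory Review Extension: +1541 days → 4 November 2038.
Administrative Delay Adjustment: +806 days → 18 January 2041.
Interference Suspension Credit: +575 days → 16 August 2042.
Prosecution Delay Deduction: −191 days → 6 February 2042.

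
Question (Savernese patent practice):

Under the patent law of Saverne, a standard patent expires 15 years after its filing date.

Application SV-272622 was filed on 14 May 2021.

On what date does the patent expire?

Filing date + 15 years → 14 May 2036.

2036-05-14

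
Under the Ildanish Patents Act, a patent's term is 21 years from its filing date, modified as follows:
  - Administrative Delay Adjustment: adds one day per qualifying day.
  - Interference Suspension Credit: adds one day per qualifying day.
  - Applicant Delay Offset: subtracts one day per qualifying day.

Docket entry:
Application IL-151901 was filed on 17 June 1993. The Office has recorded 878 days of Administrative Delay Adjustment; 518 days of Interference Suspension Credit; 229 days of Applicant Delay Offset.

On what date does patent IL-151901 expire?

2017-08-27

Base term: filing date + 21 years → 17 June 2014.
Administrative Delay Adjustment: +878 days → 11 November 2016.
Interference Suspension Credit: +518 days → 13 April 2018.
Applicant Delay Offset: −229 days → 27 August 2017.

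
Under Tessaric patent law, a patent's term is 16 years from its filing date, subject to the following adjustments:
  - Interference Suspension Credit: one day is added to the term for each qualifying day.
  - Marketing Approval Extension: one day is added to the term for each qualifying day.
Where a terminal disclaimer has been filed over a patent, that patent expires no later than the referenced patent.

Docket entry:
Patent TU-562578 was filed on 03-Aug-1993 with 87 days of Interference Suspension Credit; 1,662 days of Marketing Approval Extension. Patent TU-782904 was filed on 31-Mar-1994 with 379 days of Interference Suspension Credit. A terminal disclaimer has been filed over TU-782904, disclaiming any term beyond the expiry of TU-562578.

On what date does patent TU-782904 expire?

Natural term of TU-782904:
  Base: filing + 16 years → 31 March 2010.
  Interference Suspension Credit: +379 days → 14 April 2011.
Expiry of referenced patent TU-562578:
  Base: filing + 16 years → 3 August 2009.
  Interference Suspension Credit: +87 days → 29 October 2009.
  Marketing Approval Extension: +1662 days → 18 May 2014.
Terminal disclaimer: TU-782904 expires on the earlier of 14 April 2011 and 18 May 2014.

April 14, 2011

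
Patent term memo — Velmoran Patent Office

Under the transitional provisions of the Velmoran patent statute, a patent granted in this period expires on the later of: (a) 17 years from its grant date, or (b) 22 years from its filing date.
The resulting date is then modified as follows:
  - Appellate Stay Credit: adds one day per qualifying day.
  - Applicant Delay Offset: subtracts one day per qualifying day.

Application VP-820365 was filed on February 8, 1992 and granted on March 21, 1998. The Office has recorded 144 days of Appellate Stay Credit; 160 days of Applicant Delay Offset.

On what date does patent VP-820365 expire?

(a) grant + 17 years → 21 March 2015.
(b) filing + 22 years → 8 February 2014.
Later of the two: 21 March 2015.
Appellate Stay Credit: +144 days → 12 August 2015.
Applicant Delay Offset: −160 days → 5 March 2015.

March 5, 2015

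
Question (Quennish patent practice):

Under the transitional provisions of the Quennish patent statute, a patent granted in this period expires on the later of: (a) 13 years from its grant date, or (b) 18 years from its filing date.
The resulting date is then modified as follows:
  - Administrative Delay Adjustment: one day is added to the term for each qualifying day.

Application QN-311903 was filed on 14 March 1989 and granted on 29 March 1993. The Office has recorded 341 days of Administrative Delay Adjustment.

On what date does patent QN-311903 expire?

February 18, 2008

(a) grant + 13 years → 29 March 2006.
(b) filing + 18 years → 14 March 2007.
Later of the two: 14 March 2007.
Administrative Delay Adjustment: +341 days → 18 February 2008.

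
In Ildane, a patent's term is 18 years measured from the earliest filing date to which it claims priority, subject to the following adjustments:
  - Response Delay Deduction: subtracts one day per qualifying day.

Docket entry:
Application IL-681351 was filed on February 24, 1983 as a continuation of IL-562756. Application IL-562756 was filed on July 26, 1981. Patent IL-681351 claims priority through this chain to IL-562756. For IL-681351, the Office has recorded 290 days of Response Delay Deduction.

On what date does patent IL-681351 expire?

Earliest priority filing: 26 July 1981.
Base term: 26 July 1981 + 18 years → 26 July 1999.
Response Delay Deduction: −290 days → 9 October 1998.

October 9, 1998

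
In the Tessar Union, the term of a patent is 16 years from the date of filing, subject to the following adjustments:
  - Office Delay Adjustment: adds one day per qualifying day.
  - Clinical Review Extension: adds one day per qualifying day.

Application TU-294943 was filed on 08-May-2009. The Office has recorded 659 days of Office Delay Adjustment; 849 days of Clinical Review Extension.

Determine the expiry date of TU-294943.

2029-06-24

Base term: filing date + 16 years → 8 May 2025.
Office Delay Adjustment: +659 days → 26 February 2027.
Clinical Review Extension: +849 days → 24 June 2029.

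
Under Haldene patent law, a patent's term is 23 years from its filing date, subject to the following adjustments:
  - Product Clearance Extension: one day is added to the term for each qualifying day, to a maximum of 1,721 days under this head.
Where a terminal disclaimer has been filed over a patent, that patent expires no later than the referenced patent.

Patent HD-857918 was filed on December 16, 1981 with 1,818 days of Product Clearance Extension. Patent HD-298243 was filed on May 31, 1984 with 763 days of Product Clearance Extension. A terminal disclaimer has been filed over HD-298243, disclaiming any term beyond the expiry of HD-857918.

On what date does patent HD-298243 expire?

July 2, 2009

Natural term of HD-298243:
  Base: filing + 23 years → 31 May 2007.
  Product Clearance Extension: 763 days (within the 1721-day cap) → +763 days → 2 July 2009.
Expiry of referenced patent HD-857918:
  Base: filing + 23 years → 16 December 2004.
  Product Clearance Extension: 1818 days claimed exceeds the 1721-day cap, so +1721 days → 2 September 2009.
Terminal disclaimer: HD-298243 expires on the earlier of 2 July 2009 and 2 September 2009.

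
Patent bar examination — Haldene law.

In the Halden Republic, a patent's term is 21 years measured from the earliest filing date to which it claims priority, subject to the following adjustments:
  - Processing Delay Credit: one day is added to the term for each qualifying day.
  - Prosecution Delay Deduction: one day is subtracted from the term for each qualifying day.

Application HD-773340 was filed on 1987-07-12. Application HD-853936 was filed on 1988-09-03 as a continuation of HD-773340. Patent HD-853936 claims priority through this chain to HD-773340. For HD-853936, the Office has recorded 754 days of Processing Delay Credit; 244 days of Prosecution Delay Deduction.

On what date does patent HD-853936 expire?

2009-12-04

Earliest priority filing: 12 July 1987.
Base term: 12 July 1987 + 21 years → 12 July 2008.
Processing Delay Credit: +754 days → 5 August 2010.
Prosecution Delay Deduction: −244 days → 4 December 2009.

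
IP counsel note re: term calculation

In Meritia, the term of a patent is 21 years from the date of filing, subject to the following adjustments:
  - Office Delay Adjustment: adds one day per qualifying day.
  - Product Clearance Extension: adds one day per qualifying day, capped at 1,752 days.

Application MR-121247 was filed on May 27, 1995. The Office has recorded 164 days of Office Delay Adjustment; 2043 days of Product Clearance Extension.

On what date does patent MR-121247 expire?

2021-08-25

Base term: filing date + 21 years → 27 May 2016.
Office Delay Adjustment: +164 days → 7 November 2016.
Product Clearance Extension: 2043 days claimed exceeds the 1752-day cap, so +1752 days → 25 August 2021.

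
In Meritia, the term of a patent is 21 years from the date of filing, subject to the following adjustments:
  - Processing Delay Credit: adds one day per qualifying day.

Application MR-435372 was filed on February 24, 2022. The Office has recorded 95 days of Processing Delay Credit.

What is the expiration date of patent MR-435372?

Base term: filing date + 21 years → 24 February 2043.
Processing Delay Credit: +95 days → 30 May 2043.

2043-05-30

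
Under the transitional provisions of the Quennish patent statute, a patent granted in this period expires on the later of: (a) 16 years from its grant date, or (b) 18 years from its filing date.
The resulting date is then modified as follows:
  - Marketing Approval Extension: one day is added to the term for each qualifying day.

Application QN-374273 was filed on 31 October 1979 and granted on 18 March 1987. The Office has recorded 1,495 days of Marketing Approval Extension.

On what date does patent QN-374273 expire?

(a) grant + 16 years → 18 March 2003.
(b) filing + 18 years → 31 October 1997.
Later of the two: 18 March 2003.
Marketing Approval Extension: +1495 days → 21 April 2007.

2007-04-21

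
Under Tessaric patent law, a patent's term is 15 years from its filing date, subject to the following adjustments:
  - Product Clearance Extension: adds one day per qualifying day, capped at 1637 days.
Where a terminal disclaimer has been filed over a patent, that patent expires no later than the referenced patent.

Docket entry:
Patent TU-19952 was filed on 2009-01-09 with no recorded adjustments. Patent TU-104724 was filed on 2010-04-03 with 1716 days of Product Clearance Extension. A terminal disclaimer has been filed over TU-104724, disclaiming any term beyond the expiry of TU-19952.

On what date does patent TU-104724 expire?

2024-01-09

Natural term of TU-104724:
  Base: filing + 15 years → 3 April 2025.
  Product Clearance Extension: 1716 days claimed exceeds the 1637-day cap, so +1637 days → 26 September 2029.
Expiry of referenced patent TU-19952:
  Base: filing + 15 years → 9 January 2024.
Terminal disclaimer: TU-104724 expires on the earlier of 26 September 2029 and 9 January 2024.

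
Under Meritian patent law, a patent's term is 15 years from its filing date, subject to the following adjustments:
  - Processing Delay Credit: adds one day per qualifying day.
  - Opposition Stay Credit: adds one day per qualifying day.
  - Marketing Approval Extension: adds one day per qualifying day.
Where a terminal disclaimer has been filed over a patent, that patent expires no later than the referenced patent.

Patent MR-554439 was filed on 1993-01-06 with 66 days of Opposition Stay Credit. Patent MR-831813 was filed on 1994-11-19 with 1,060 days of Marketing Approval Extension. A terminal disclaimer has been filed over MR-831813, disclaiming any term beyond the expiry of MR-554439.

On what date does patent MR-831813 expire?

March 12, 2008

Natural term of MR-831813:
  Base: filing + 15 years → 19 November 2009.
  Marketing Approval Extension: +1060 days → 14 October 2012.
Expiry of referenced patent MR-554439:
  Base: filing + 15 years → 6 January 2008.
  Opposition Stay Credit: +66 days → 12 March 2008.
Terminal disclaimer: MR-831813 expires on the earlier of 14 October 2012 and 12 March 2008.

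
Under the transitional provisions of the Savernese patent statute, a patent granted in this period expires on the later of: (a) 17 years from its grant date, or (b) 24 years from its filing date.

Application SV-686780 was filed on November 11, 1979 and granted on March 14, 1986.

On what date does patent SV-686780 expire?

November 11, 2003

(a) grant + 17 years → 14 March 2003.
(b) filing + 24 years → 11 November 2003.
Later of the two: 11 November 2003.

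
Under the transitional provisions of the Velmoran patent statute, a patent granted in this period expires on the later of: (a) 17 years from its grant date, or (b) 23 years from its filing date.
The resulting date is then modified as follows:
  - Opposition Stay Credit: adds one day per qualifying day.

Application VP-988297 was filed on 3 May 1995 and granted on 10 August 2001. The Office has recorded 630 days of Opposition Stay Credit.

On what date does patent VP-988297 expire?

2020-05-01

(a) grant + 17 years → 10 August 2018.
(b) filing + 23 years → 3 May 2018.
Later of the two: 10 August 2018.
Opposition Stay Credit: +630 days → 1 May 2020.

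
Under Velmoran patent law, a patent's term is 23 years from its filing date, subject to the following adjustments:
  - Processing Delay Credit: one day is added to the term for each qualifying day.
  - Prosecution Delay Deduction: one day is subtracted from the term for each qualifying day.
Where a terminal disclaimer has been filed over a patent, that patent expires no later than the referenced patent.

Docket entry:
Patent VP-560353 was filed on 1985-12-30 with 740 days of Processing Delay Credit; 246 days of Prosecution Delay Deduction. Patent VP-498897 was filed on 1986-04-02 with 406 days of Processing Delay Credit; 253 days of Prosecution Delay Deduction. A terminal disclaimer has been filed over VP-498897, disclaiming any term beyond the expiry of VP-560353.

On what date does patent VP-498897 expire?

Natural term of VP-498897:
  Base: filing + 23 years → 2 April 2009.
  Processing Delay Credit: +406 days → 13 May 2010.
  Prosecution Delay Deduction: −253 days → 2 September 2009.
Expiry of referenced patent VP-560353:
  Base: filing + 23 years → 30 December 2008.
  Processing Delay Credit: +740 days → 9 January 2011.
  Prosecution Delay Deduction: −246 days → 8 May 2010.
Terminal disclaimer: VP-498897 expires on the earlier of 2 September 2009 and 8 May 2010.

September 2, 2009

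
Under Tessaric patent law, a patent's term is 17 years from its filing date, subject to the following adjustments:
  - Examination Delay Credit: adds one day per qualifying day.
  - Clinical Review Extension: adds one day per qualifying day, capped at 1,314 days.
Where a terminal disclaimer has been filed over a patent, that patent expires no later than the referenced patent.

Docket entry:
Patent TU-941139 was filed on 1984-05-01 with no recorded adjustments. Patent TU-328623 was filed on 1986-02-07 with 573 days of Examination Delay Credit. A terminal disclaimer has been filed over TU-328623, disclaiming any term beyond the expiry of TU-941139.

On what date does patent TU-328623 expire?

May 1, 2001

Natural term of TU-328623:
  Base: filing + 17 years → 7 February 2003.
  Examination Delay Credit: +573 days → 2 September 2004.
Expiry of referenced patent TU-941139:
  Base: filing + 17 years → 1 May 2001.
Terminal disclaimer: TU-328623 expires on the earlier of 2 September 2004 and 1 May 2001.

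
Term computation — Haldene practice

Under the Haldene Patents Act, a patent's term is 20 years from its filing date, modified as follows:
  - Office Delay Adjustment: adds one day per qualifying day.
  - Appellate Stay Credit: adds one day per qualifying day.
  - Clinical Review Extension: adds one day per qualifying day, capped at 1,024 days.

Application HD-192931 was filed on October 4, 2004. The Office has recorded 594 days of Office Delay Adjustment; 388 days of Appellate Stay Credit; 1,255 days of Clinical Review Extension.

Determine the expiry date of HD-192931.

2030-04-02

Base term: filing date + 20 years → 4 October 2024.
Office Delay Adjustment: +594 days → 21 May 2026.
Appellate Stay Credit: +388 days → 13 June 2027.
Clinical Review Extension: 1255 days claimed exceeds the 1024-day cap, so +1024 days → 2 April 2030.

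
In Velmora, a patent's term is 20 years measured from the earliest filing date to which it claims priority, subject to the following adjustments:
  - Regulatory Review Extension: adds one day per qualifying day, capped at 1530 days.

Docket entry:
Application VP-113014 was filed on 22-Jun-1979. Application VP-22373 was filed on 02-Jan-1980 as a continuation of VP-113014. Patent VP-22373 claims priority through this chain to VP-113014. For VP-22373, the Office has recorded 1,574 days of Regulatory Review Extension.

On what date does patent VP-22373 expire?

Earliest priority filing: 22 June 1979.
Base term: 22 June 1979 + 20 years → 22 June 1999.
Regulatory Review Extension: 1574 days claimed exceeds the 1530-day cap, so +1530 days → 30 August 2003.

2003-08-30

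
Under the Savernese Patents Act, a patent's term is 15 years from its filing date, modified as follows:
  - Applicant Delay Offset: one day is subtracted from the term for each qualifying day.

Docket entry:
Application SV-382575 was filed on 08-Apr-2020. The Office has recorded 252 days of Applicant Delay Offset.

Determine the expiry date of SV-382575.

2034-07-30

Base term: filing date + 15 years → 8 April 2035.
Applicant Delay Offset: −252 days → 30 July 2034.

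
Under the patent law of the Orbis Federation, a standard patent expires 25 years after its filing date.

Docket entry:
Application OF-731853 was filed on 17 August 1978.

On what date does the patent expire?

Filing date + 25 years → 17 August 2003.

2003-08-17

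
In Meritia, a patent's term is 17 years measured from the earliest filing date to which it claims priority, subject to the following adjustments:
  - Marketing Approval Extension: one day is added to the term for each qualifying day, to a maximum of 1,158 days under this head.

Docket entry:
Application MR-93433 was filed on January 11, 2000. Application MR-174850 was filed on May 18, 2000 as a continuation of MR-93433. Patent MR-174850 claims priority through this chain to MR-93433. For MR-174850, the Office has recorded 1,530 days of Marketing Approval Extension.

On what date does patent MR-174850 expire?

Earliest priority filing: 11 January 2000.
Base term: 11 January 2000 + 17 years → 11 January 2017.
Marketing Approval Extension: 1530 days claimed exceeds the 1158-day cap, so +1158 days → 14 March 2020.

March 14, 2020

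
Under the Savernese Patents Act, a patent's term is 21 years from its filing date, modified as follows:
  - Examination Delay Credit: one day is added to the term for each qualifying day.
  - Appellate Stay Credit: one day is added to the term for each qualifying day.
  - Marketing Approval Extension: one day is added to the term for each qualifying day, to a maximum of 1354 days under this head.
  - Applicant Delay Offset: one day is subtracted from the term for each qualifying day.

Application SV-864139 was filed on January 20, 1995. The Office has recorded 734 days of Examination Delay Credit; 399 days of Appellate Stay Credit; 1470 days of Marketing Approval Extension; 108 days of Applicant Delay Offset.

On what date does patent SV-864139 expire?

July 26, 2022

Base term: filing date + 21 years → 20 January 2016.
Examination Delay Credit: +734 days → 23 January 2018.
Appellate Stay Credit: +399 days → 26 February 2019.
Marketing Approval Extension: 1470 days claimed exceeds the 1354-day cap, so +1354 days → 11 November 2022.
Applicant Delay Offset: −108 days → 26 July 2022.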